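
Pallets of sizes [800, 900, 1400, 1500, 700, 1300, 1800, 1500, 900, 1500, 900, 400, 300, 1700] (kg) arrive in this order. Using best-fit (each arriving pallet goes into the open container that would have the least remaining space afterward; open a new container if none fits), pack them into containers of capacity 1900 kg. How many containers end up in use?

10

  800 → container 1 (new)  [load 800/1900]
  900 → container 1  [load 1700/1900]
  1400 → container 2 (new)  [load 1400/1900]
  1500 → container 3 (new)  [load 1500/1900]
  700 → container 4 (new)  [load 700/1900]
  1300 → container 5 (new)  [load 1300/1900]
  1800 → container 6 (new)  [load 1800/1900]
  1500 → container 7 (new)  [load 1500/1900]
  900 → container 4  [load 1600/1900]
  1500 → container 8 (new)  [load 1500/1900]
  900 → container 9 (new)  [load 900/1900]
  400 → container 3  [load 1900/1900]
  300 → container 4  [load 1900/1900]
  1700 → container 10 (new)  [load 1700/1900]
10 containers opened.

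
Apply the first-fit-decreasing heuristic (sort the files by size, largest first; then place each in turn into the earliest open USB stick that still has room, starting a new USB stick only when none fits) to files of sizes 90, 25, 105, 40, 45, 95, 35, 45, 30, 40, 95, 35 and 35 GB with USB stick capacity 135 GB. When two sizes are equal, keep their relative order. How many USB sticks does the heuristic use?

Sorted descending: 105, 95, 95, 90, 45, 45, 40, 40, 35, 35, 35, 30, 25.
  105 → USB stick 1 (new)  [load 105/135]
  95 → USB stick 2 (new)  [load 95/135]
  95 → USB stick 3 (new)  [load 95/135]
  90 → USB stick 4 (new)  [load 90/135]
  45 → USB stick 4  [load 135/135]
  45 → USB stick 5 (new)  [load 45/135]
  40 → USB stick 2  [load 135/135]
  40 → USB stick 3  [load 135/135]
  35 → USB stick 5  [load 80/135]
  35 → USB stick 5  [load 115/135]
  35 → USB stick 6 (new)  [load 35/135]
  30 → USB stick 1  [load 135/135]
  25 → USB stick 6  [load 60/135]
6 USB sticks opened.

6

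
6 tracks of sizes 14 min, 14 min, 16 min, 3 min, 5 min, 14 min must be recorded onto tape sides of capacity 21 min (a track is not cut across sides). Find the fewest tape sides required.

4

Total = 16 + 14 + 14 + 14 + 5 + 3 = 66 min.
Lower bound: ⌈66/21⌉ = 4 tape sides.
A packing using 4 tape sides:
  side 1: 16 + 5 = 21
  side 2: 14 + 3 = 17
  side 3: 14 = 14
  side 4: 14 = 14
This matches the lower bound, so 4 is optimal.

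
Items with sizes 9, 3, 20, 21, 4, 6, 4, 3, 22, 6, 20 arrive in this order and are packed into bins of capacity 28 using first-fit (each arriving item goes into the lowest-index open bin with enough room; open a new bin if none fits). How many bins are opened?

  9 → bin 1 (new)  [load 9/28]
  3 → bin 1  [load 12/28]
  20 → bin 2 (new)  [load 20/28]
  21 → bin 3 (new)  [load 21/28]
  4 → bin 1  [load 16/28]
  6 → bin 1  [load 22/28]
  4 → bin 1  [load 26/28]
  3 → bin 2  [load 23/28]
  22 → bin 4 (new)  [load 22/28]
  6 → bin 3  [load 27/28]
  20 → bin 5 (new)  [load 20/28]
5 bins opened.

5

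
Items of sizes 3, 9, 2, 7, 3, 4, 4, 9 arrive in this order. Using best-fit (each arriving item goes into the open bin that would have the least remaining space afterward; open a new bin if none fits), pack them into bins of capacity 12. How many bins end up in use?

4

  3 → bin 1 (new)  [load 3/12]
  9 → bin 1  [load 12/12]
  2 → bin 2 (new)  [load 2/12]
  7 → bin 2  [load 9/12]
  3 → bin 2  [load 12/12]
  4 → bin 3 (new)  [load 4/12]
  4 → bin 3  [load 8/12]
  9 → bin 4 (new)  [load 9/12]
4 bins opened.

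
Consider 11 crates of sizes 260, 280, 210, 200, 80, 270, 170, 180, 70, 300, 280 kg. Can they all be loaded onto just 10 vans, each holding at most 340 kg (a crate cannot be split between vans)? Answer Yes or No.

A valid assignment using 9 vans:
  van 1: 300 = 300
  van 2: 280 = 280
  van 3: 280 = 280
  van 4: 270 + 70 = 340
  van 5: 260 + 80 = 340
  van 6: 210 = 210
  van 7: 200 = 200
  van 8: 180 = 180
  van 9: 170 = 170
That uses only 9 ≤ 10, so 10 vans are enough.

Yes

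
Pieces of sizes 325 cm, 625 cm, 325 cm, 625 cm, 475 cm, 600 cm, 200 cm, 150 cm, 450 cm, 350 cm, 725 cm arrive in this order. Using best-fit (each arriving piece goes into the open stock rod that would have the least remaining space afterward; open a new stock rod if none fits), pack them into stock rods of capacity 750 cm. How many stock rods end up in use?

  325 → stock rod 1 (new)  [load 325/750]
  625 → stock rod 2 (new)  [load 625/750]
  325 → stock rod 1  [load 650/750]
  625 → stock rod 3 (new)  [load 625/750]
  475 → stock rod 4 (new)  [load 475/750]
  600 → stock rod 5 (new)  [load 600/750]
  200 → stock rod 4  [load 675/750]
  150 → stock rod 5  [load 750/750]
  450 → stock rod 6 (new)  [load 450/750]
  350 → stock rod 7 (new)  [load 350/750]
  725 → stock rod 8 (new)  [load 725/750]
8 stock rods opened.

8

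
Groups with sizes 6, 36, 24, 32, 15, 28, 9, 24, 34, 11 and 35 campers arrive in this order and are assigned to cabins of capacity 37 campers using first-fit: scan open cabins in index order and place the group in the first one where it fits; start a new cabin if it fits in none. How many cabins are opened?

8

  6 → cabin 1 (new)  [load 6/37]
  36 → cabin 2 (new)  [load 36/37]
  24 → cabin 1  [load 30/37]
  32 → cabin 3 (new)  [load 32/37]
  15 → cabin 4 (new)  [load 15/37]
  28 → cabin 5 (new)  [load 28/37]
  9 → cabin 4  [load 24/37]
  24 → cabin 6 (new)  [load 24/37]
  34 → cabin 7 (new)  [load 34/37]
  11 → cabin 4  [load 35/37]
  35 → cabin 8 (new)  [load 35/37]
8 cabins opened.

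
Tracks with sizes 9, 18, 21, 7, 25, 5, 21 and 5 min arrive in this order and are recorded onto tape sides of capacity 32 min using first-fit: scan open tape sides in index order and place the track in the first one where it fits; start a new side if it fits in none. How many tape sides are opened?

4

  9 → side 1 (new)  [load 9/32]
  18 → side 1  [load 27/32]
  21 → side 2 (new)  [load 21/32]
  7 → side 2  [load 28/32]
  25 → side 3 (new)  [load 25/32]
  5 → side 1  [load 32/32]
  21 → side 4 (new)  [load 21/32]
  5 → side 3  [load 30/32]
4 tape sides opened.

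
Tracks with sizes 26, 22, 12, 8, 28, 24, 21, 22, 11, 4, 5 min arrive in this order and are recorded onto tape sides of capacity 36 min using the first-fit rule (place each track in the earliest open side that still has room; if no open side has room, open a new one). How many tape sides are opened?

6

  26 → side 1 (new)  [load 26/36]
  22 → side 2 (new)  [load 22/36]
  12 → side 2  [load 34/36]
  8 → side 1  [load 34/36]
  28 → side 3 (new)  [load 28/36]
  24 → side 4 (new)  [load 24/36]
  21 → side 5 (new)  [load 21/36]
  22 → side 6 (new)  [load 22/36]
  11 → side 4  [load 35/36]
  4 → side 3  [load 32/36]
  5 → side 5  [load 26/36]
6 tape sides opened.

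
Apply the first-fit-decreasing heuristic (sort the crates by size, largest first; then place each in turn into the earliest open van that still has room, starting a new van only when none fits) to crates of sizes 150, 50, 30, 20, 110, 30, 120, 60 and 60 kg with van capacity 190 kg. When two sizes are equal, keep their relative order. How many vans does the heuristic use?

Sorted descending: 150, 120, 110, 60, 60, 50, 30, 30, 20.
  150 → van 1 (new)  [load 150/190]
  120 → van 2 (new)  [load 120/190]
  110 → van 3 (new)  [load 110/190]
  60 → van 2  [load 180/190]
  60 → van 3  [load 170/190]
  50 → van 4 (new)  [load 50/190]
  30 → van 1  [load 180/190]
  30 → van 4  [load 80/190]
  20 → van 3  [load 190/190]
4 vans opened.

4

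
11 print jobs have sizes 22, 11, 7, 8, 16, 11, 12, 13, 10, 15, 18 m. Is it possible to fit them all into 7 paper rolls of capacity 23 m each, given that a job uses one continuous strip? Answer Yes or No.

Yes

A valid assignment using 7 paper rolls:
  roll 1: 22 = 22
  roll 2: 18 = 18
  roll 3: 16 + 7 = 23
  roll 4: 15 + 8 = 23
  roll 5: 13 + 10 = 23
  roll 6: 12 + 11 = 23
  roll 7: 11 = 11
Every load is within 23 m, so 7 paper rolls suffice.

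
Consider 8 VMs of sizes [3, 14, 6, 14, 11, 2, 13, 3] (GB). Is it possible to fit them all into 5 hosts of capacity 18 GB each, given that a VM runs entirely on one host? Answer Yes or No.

Yes

A valid assignment using 4 hosts:
  host 1: 14 + 3 = 17
  host 2: 14 + 3 = 17
  host 3: 13 + 2 = 15
  host 4: 11 + 6 = 17
That uses only 4 ≤ 5, so 5 hosts are enough.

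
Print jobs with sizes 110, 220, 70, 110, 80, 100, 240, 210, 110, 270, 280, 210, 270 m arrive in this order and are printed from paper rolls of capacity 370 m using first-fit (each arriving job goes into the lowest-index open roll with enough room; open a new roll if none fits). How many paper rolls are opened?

  110 → roll 1 (new)  [load 110/370]
  220 → roll 1  [load 330/370]
  70 → roll 2 (new)  [load 70/370]
  110 → roll 2  [load 180/370]
  80 → roll 2  [load 260/370]
  100 → roll 2  [load 360/370]
  240 → roll 3 (new)  [load 240/370]
  210 → roll 4 (new)  [load 210/370]
  110 → roll 3  [load 350/370]
  270 → roll 5 (new)  [load 270/370]
  280 → roll 6 (new)  [load 280/370]
  210 → roll 7 (new)  [load 210/370]
  270 → roll 8 (new)  [load 270/370]
8 paper rolls opened.

8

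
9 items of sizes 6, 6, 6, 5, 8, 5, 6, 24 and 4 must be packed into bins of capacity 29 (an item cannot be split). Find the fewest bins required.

Total = 24 + 8 + 6 + 6 + 6 + 6 + 5 + 5 + 4 = 70.
Lower bound: ⌈70/29⌉ = 3 bins.
A packing using 3 bins:
  bin 1: 24 + 5 = 29
  bin 2: 8 + 6 + 6 + 6 = 26
  bin 3: 6 + 5 + 4 = 15
This matches the lower bound, so 3 is optimal.

3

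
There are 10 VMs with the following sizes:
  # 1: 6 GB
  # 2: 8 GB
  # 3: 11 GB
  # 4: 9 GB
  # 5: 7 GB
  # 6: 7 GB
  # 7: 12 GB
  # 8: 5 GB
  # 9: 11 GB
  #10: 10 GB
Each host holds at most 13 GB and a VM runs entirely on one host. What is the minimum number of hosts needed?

Total = 12 + 11 + 11 + 10 + 9 + 8 + 7 + 7 + 6 + 5 = 86 GB.
Lower bound: ⌈86/13⌉ = 7 hosts.
Also, 8 VMs each exceed 13/2 GB, and no two of those can share a host, so at least 8 hosts are needed.
A packing using 8 hosts:
  host 1: 12 = 12
  host 2: 11 = 11
  host 3: 11 = 11
  host 4: 10 = 10
  host 5: 9 = 9
  host 6: 8 + 5 = 13
  host 7: 7 + 6 = 13
  host 8: 7 = 7
This matches the lower bound, so 8 is optimal.

8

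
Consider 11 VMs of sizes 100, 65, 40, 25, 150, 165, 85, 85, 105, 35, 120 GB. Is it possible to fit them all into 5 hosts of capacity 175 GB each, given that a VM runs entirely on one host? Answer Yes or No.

No

Total = 975 GB; ⌈975/175⌉ = 6.
At least 6 hosts are required, but only 5 are allowed.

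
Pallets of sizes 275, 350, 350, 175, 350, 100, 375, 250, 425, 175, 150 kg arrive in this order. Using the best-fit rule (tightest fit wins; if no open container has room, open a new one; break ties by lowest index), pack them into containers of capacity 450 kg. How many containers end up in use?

8

  275 → container 1 (new)  [load 275/450]
  350 → container 2 (new)  [load 350/450]
  350 → container 3 (new)  [load 350/450]
  175 → container 1  [load 450/450]
  350 → container 4 (new)  [load 350/450]
  100 → container 2  [load 450/450]
  375 → container 5 (new)  [load 375/450]
  250 → container 6 (new)  [load 250/450]
  425 → container 7 (new)  [load 425/450]
  175 → container 6  [load 425/450]
  150 → container 8 (new)  [load 150/450]
8 containers opened.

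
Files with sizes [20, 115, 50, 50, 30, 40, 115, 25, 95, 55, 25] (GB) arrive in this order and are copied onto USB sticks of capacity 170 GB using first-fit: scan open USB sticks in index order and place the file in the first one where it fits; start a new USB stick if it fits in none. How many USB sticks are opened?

  20 → USB stick 1 (new)  [load 20/170]
  115 → USB stick 1  [load 135/170]
  50 → USB stick 2 (new)  [load 50/170]
  50 → USB stick 2  [load 100/170]
  30 → USB stick 1  [load 165/170]
  40 → USB stick 2  [load 140/170]
  115 → USB stick 3 (new)  [load 115/170]
  25 → USB stick 2  [load 165/170]
  95 → USB stick 4 (new)  [load 95/170]
  55 → USB stick 3  [load 170/170]
  25 → USB stick 4  [load 120/170]
4 USB sticks opened.

4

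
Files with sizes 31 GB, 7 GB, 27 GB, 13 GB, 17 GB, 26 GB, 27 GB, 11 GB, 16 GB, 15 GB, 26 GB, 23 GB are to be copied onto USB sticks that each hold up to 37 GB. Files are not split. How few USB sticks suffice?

Total = 31 + 27 + 27 + 26 + 26 + 23 + 17 + 16 + 15 + 13 + 11 + 7 = 239 GB.
Lower bound: ⌈239/37⌉ = 7 USB sticks.
A packing using 8 USB sticks:
  USB stick 1: 31 = 31
  USB stick 2: 27 + 7 = 34
  USB stick 3: 27 = 27
  USB stick 4: 26 + 11 = 37
  USB stick 5: 26 = 26
  USB stick 6: 23 + 13 = 36
  USB stick 7: 17 + 16 = 33
  USB stick 8: 15 = 15
No arrangement into 7 USB sticks stays within capacity, so 8 is optimal.

8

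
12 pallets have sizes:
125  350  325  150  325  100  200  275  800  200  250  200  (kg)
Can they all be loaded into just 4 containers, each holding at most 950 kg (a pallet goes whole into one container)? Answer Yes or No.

A valid assignment using 4 containers:
  container 1: 800 + 150 = 950
  container 2: 350 + 325 + 275 = 950
  container 3: 325 + 250 + 200 + 125 = 900
  container 4: 200 + 200 + 100 = 500
Every load is within 950 kg, so 4 containers suffice.

Yes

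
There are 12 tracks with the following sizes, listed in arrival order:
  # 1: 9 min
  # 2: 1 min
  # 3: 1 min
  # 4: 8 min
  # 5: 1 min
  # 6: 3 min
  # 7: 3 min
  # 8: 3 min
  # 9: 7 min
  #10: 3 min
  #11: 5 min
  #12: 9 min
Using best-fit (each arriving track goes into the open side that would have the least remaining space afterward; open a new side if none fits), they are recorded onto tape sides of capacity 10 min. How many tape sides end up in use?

  9 → side 1 (new)  [load 9/10]
  1 → side 1  [load 10/10]
  1 → side 2 (new)  [load 1/10]
  8 → side 2  [load 9/10]
  1 → side 2  [load 10/10]
  3 → side 3 (new)  [load 3/10]
  3 → side 3  [load 6/10]
  3 → side 3  [load 9/10]
  7 → side 4 (new)  [load 7/10]
  3 → side 4  [load 10/10]
  5 → side 5 (new)  [load 5/10]
  9 → side 6 (new)  [load 9/10]
6 tape sides opened.

6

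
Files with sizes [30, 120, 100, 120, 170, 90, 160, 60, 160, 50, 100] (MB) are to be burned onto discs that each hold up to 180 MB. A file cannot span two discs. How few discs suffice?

8

Total = 170 + 160 + 160 + 120 + 120 + 100 + 100 + 90 + 60 + 50 + 30 = 1160 MB.
Lower bound: ⌈1160/180⌉ = 7 discs.
A packing using 8 discs:
  disc 1: 170 = 170
  disc 2: 160 = 160
  disc 3: 160 = 160
  disc 4: 120 + 60 = 180
  disc 5: 120 + 50 = 170
  disc 6: 100 + 30 = 130
  disc 7: 100 = 100
  disc 8: 90 = 90
No arrangement into 7 discs stays within capacity, so 8 is optimal.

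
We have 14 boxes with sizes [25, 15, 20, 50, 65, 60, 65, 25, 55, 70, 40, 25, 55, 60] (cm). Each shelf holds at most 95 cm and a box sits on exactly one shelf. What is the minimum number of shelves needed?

Total = 70 + 65 + 65 + 60 + 60 + 55 + 55 + 50 + 40 + 25 + 25 + 25 + 20 + 15 = 630 cm.
Lower bound: ⌈630/95⌉ = 7 shelves.
Also, 8 boxes each exceed 95/2 cm, and no two of those can share a shelf, so at least 8 shelves are needed.
A packing using 8 shelves:
  shelf 1: 70 + 25 = 95
  shelf 2: 65 + 25 = 90
  shelf 3: 65 + 25 = 90
  shelf 4: 60 + 20 + 15 = 95
  shelf 5: 60 = 60
  shelf 6: 55 + 40 = 95
  shelf 7: 55 = 55
  shelf 8: 50 = 50
This matches the lower bound, so 8 is optimal.

8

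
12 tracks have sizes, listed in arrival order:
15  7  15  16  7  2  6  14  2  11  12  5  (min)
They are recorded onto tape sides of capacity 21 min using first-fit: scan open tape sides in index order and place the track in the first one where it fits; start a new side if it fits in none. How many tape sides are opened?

  15 → side 1 (new)  [load 15/21]
  7 → side 2 (new)  [load 7/21]
  15 → side 3 (new)  [load 15/21]
  16 → side 4 (new)  [load 16/21]
  7 → side 2  [load 14/21]
  2 → side 1  [load 17/21]
  6 → side 2  [load 20/21]
  14 → side 5 (new)  [load 14/21]
  2 → side 1  [load 19/21]
  11 → side 6 (new)  [load 11/21]
  12 → side 7 (new)  [load 12/21]
  5 → side 3  [load 20/21]
7 tape sides opened.

7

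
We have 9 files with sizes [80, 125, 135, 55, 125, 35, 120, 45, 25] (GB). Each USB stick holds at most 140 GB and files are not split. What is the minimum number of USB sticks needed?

6

Total = 135 + 125 + 125 + 120 + 80 + 55 + 45 + 35 + 25 = 745 GB.
Lower bound: ⌈745/140⌉ = 6 USB sticks.
A packing using 6 USB sticks:
  USB stick 1: 135 = 135
  USB stick 2: 125 = 125
  USB stick 3: 125 = 125
  USB stick 4: 120 = 120
  USB stick 5: 80 + 55 = 135
  USB stick 6: 45 + 35 + 25 = 105
This matches the lower bound, so 6 is optimal.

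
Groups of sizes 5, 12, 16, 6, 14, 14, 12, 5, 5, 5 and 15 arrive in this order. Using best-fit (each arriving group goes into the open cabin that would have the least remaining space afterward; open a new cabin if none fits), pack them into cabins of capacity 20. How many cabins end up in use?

6

  5 → cabin 1 (new)  [load 5/20]
  12 → cabin 1  [load 17/20]
  16 → cabin 2 (new)  [load 16/20]
  6 → cabin 3 (new)  [load 6/20]
  14 → cabin 3  [load 20/20]
  14 → cabin 4 (new)  [load 14/20]
  12 → cabin 5 (new)  [load 12/20]
  5 → cabin 4  [load 19/20]
  5 → cabin 5  [load 17/20]
  5 → cabin 6 (new)  [load 5/20]
  15 → cabin 6  [load 20/20]
6 cabins opened.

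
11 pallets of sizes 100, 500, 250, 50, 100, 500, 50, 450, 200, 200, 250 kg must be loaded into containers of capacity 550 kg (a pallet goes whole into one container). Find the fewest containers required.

Total = 500 + 500 + 450 + 250 + 250 + 200 + 200 + 100 + 100 + 50 + 50 = 2650 kg.
Lower bound: ⌈2650/550⌉ = 5 containers.
A packing using 5 containers:
  container 1: 500 + 50 = 550
  container 2: 500 + 50 = 550
  container 3: 450 + 100 = 550
  container 4: 250 + 250 = 500
  container 5: 200 + 200 + 100 = 500
This matches the lower bound, so 5 is optimal.

5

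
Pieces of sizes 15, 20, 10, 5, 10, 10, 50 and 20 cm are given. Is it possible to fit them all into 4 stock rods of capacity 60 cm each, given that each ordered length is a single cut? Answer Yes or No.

A valid assignment using 3 stock rods:
  stock rod 1: 50 + 10 = 60
  stock rod 2: 20 + 20 + 15 + 5 = 60
  stock rod 3: 10 + 10 = 20
That uses only 3 ≤ 4, so 4 stock rods are enough.

Yes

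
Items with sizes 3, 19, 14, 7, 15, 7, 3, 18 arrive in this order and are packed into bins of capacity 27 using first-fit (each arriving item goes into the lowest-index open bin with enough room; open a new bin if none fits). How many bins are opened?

  3 → bin 1 (new)  [load 3/27]
  19 → bin 1  [load 22/27]
  14 → bin 2 (new)  [load 14/27]
  7 → bin 2  [load 21/27]
  15 → bin 3 (new)  [load 15/27]
  7 → bin 3  [load 22/27]
  3 → bin 1  [load 25/27]
  18 → bin 4 (new)  [load 18/27]
4 bins opened.

4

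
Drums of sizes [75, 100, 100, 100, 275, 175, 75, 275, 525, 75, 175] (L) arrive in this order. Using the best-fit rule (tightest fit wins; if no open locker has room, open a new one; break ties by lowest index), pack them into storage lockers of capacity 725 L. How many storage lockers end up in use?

  75 → locker 1 (new)  [load 75/725]
  100 → locker 1  [load 175/725]
  100 → locker 1  [load 275/725]
  100 → locker 1  [load 375/725]
  275 → locker 1  [load 650/725]
  175 → locker 2 (new)  [load 175/725]
  75 → locker 1  [load 725/725]
  275 → locker 2  [load 450/725]
  525 → locker 3 (new)  [load 525/725]
  75 → locker 3  [load 600/725]
  175 → locker 2  [load 625/725]
3 storage lockers opened.

3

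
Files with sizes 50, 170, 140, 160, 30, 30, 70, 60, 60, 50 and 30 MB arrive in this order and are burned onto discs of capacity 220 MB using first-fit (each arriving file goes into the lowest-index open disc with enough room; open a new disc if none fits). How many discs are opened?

  50 → disc 1 (new)  [load 50/220]
  170 → disc 1  [load 220/220]
  140 → disc 2 (new)  [load 140/220]
  160 → disc 3 (new)  [load 160/220]
  30 → disc 2  [load 170/220]
  30 → disc 2  [load 200/220]
  70 → disc 4 (new)  [load 70/220]
  60 → disc 3  [load 220/220]
  60 → disc 4  [load 130/220]
  50 → disc 4  [load 180/220]
  30 → disc 4  [load 210/220]
4 discs opened.

4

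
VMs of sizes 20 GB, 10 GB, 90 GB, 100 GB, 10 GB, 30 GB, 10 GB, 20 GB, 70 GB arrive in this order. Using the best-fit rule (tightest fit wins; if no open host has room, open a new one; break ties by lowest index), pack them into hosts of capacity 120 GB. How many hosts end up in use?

3

  20 → host 1 (new)  [load 20/120]
  10 → host 1  [load 30/120]
  90 → host 1  [load 120/120]
  100 → host 2 (new)  [load 100/120]
  10 → host 2  [load 110/120]
  30 → host 3 (new)  [load 30/120]
  10 → host 2  [load 120/120]
  20 → host 3  [load 50/120]
  70 → host 3  [load 120/120]
3 hosts opened.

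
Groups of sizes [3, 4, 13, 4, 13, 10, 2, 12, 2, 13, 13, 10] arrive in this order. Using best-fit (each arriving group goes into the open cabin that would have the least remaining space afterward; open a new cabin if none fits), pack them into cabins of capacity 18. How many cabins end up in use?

  3 → cabin 1 (new)  [load 3/18]
  4 → cabin 1  [load 7/18]
  13 → cabin 2 (new)  [load 13/18]
  4 → cabin 2  [load 17/18]
  13 → cabin 3 (new)  [load 13/18]
  10 → cabin 1  [load 17/18]
  2 → cabin 3  [load 15/18]
  12 → cabin 4 (new)  [load 12/18]
  2 → cabin 3  [load 17/18]
  13 → cabin 5 (new)  [load 13/18]
  13 → cabin 6 (new)  [load 13/18]
  10 → cabin 7 (new)  [load 10/18]
7 cabins opened.

7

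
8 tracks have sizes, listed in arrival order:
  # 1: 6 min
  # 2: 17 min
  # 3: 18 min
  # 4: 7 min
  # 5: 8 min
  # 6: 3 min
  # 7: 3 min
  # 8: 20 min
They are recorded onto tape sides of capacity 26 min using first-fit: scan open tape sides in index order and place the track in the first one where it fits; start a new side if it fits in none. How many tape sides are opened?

  6 → side 1 (new)  [load 6/26]
  17 → side 1  [load 23/26]
  18 → side 2 (new)  [load 18/26]
  7 → side 2  [load 25/26]
  8 → side 3 (new)  [load 8/26]
  3 → side 1  [load 26/26]
  3 → side 3  [load 11/26]
  20 → side 4 (new)  [load 20/26]
4 tape sides opened.

4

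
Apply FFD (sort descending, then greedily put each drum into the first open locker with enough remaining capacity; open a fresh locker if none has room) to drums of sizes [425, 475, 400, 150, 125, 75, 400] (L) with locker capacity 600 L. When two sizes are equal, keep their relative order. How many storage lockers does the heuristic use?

4

Sorted descending: 475, 425, 400, 400, 150, 125, 75.
  475 → locker 1 (new)  [load 475/600]
  425 → locker 2 (new)  [load 425/600]
  400 → locker 3 (new)  [load 400/600]
  400 → locker 4 (new)  [load 400/600]
  150 → locker 2  [load 575/600]
  125 → locker 1  [load 600/600]
  75 → locker 3  [load 475/600]
4 storage lockers opened.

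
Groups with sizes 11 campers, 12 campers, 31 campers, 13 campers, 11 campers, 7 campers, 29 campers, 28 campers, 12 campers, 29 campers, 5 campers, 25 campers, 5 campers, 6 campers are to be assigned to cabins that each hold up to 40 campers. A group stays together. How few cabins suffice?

Total = 31 + 29 + 29 + 28 + 25 + 13 + 12 + 12 + 11 + 11 + 7 + 6 + 5 + 5 = 224 campers.
Lower bound: ⌈224/40⌉ = 6 cabins.
A packing using 6 cabins:
  cabin 1: 31 + 7 = 38
  cabin 2: 29 + 11 = 40
  cabin 3: 29 + 11 = 40
  cabin 4: 28 + 12 = 40
  cabin 5: 25 + 13 = 38
  cabin 6: 12 + 6 + 5 + 5 = 28
This matches the lower bound, so 6 is optimal.

6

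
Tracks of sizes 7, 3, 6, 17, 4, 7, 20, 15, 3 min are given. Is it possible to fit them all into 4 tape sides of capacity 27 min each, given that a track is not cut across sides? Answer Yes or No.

A valid assignment using 4 tape sides:
  side 1: 20 + 7 = 27
  side 2: 17 + 7 + 3 = 27
  side 3: 15 + 6 + 4 = 25
  side 4: 3 = 3
Every load is within 27 min, so 4 tape sides suffice.

Yes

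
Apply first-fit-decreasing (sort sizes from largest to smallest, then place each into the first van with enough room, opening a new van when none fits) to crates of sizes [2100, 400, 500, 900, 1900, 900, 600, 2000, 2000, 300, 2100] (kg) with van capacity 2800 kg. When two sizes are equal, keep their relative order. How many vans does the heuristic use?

6

Sorted descending: 2100, 2100, 2000, 2000, 1900, 900, 900, 600, 500, 400, 300.
  2100 → van 1 (new)  [load 2100/2800]
  2100 → van 2 (new)  [load 2100/2800]
  2000 → van 3 (new)  [load 2000/2800]
  2000 → van 4 (new)  [load 2000/2800]
  1900 → van 5 (new)  [load 1900/2800]
  900 → van 5  [load 2800/2800]
  900 → van 6 (new)  [load 900/2800]
  600 → van 1  [load 2700/2800]
  500 → van 2  [load 2600/2800]
  400 → van 3  [load 2400/2800]
  300 → van 3  [load 2700/2800]
6 vans opened.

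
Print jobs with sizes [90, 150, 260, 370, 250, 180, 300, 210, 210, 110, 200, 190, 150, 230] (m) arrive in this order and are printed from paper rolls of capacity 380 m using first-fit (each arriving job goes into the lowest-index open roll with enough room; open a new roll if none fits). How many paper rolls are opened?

10

  90 → roll 1 (new)  [load 90/380]
  150 → roll 1  [load 240/380]
  260 → roll 2 (new)  [load 260/380]
  370 → roll 3 (new)  [load 370/380]
  250 → roll 4 (new)  [load 250/380]
  180 → roll 5 (new)  [load 180/380]
  300 → roll 6 (new)  [load 300/380]
  210 → roll 7 (new)  [load 210/380]
  210 → roll 8 (new)  [load 210/380]
  110 → roll 1  [load 350/380]
  200 → roll 5  [load 380/380]
  190 → roll 9 (new)  [load 190/380]
  150 → roll 7  [load 360/380]
  230 → roll 10 (new)  [load 230/380]
10 paper rolls opened.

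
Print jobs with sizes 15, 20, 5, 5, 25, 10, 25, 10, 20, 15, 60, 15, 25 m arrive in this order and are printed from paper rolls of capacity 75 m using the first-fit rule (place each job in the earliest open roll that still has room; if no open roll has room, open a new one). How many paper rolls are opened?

4

  15 → roll 1 (new)  [load 15/75]
  20 → roll 1  [load 35/75]
  5 → roll 1  [load 40/75]
  5 → roll 1  [load 45/75]
  25 → roll 1  [load 70/75]
  10 → roll 2 (new)  [load 10/75]
  25 → roll 2  [load 35/75]
  10 → roll 2  [load 45/75]
  20 → roll 2  [load 65/75]
  15 → roll 3 (new)  [load 15/75]
  60 → roll 3  [load 75/75]
  15 → roll 4 (new)  [load 15/75]
  25 → roll 4  [load 40/75]
4 paper rolls opened.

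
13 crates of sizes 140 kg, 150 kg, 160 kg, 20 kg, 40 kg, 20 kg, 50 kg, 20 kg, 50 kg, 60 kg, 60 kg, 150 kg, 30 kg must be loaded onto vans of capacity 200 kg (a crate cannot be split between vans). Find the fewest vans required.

5

Total = 160 + 150 + 150 + 140 + 60 + 60 + 50 + 50 + 40 + 30 + 20 + 20 + 20 = 950 kg.
Lower bound: ⌈950/200⌉ = 5 vans.
A packing using 5 vans:
  van 1: 160 + 40 = 200
  van 2: 150 + 50 = 200
  van 3: 150 + 50 = 200
  van 4: 140 + 60 = 200
  van 5: 60 + 30 + 20 + 20 + 20 = 150
This matches the lower bound, so 5 is optimal.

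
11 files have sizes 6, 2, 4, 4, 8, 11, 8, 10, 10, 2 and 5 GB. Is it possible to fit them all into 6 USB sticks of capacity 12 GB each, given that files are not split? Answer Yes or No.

Yes

A valid assignment using 6 USB sticks:
  USB stick 1: 11 = 11
  USB stick 2: 10 + 2 = 12
  USB stick 3: 10 + 2 = 12
  USB stick 4: 8 + 4 = 12
  USB stick 5: 8 + 4 = 12
  USB stick 6: 6 + 5 = 11
Every load is within 12 GB, so 6 USB sticks suffice.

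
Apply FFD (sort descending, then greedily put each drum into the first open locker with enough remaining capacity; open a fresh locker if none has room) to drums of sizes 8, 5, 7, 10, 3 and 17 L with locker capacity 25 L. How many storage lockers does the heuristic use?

2

Sorted descending: 17, 10, 8, 7, 5, 3.
  17 → locker 1 (new)  [load 17/25]
  10 → locker 2 (new)  [load 10/25]
  8 → locker 1  [load 25/25]
  7 → locker 2  [load 17/25]
  5 → locker 2  [load 22/25]
  3 → locker 2  [load 25/25]
2 storage lockers opened.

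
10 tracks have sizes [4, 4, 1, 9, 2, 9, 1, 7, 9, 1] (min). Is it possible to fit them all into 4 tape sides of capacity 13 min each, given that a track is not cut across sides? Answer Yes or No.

Yes

A valid assignment using 4 tape sides:
  side 1: 9 + 4 = 13
  side 2: 9 + 4 = 13
  side 3: 9 + 2 + 1 + 1 = 13
  side 4: 7 + 1 = 8
Every load is within 13 min, so 4 tape sides suffice.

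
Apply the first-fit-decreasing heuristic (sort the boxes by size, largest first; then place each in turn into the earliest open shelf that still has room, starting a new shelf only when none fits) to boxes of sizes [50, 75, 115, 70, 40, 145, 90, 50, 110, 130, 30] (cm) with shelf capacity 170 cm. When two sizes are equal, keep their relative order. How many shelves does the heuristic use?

6

Sorted descending: 145, 130, 115, 110, 90, 75, 70, 50, 50, 40, 30.
  145 → shelf 1 (new)  [load 145/170]
  130 → shelf 2 (new)  [load 130/170]
  115 → shelf 3 (new)  [load 115/170]
  110 → shelf 4 (new)  [load 110/170]
  90 → shelf 5 (new)  [load 90/170]
  75 → shelf 5  [load 165/170]
  70 → shelf 6 (new)  [load 70/170]
  50 → shelf 3  [load 165/170]
  50 → shelf 4  [load 160/170]
  40 → shelf 2  [load 170/170]
  30 → shelf 6  [load 100/170]
6 shelves opened.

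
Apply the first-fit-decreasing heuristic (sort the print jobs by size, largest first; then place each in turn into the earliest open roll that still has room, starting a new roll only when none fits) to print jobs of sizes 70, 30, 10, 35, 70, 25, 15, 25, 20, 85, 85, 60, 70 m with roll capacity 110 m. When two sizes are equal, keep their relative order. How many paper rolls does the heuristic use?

6

Sorted descending: 85, 85, 70, 70, 70, 60, 35, 30, 25, 25, 20, 15, 10.
  85 → roll 1 (new)  [load 85/110]
  85 → roll 2 (new)  [load 85/110]
  70 → roll 3 (new)  [load 70/110]
  70 → roll 4 (new)  [load 70/110]
  70 → roll 5 (new)  [load 70/110]
  60 → roll 6 (new)  [load 60/110]
  35 → roll 3  [load 105/110]
  30 → roll 4  [load 100/110]
  25 → roll 1  [load 110/110]
  25 → roll 2  [load 110/110]
  20 → roll 5  [load 90/110]
  15 → roll 5  [load 105/110]
  10 → roll 4  [load 110/110]
6 paper rolls opened.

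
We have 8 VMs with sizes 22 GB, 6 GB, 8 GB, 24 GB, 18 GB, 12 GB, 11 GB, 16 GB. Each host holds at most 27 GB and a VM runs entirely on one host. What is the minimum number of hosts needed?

Total = 24 + 22 + 18 + 16 + 12 + 11 + 8 + 6 = 117 GB.
Lower bound: ⌈117/27⌉ = 5 hosts.
A packing using 5 hosts:
  host 1: 24 = 24
  host 2: 22 = 22
  host 3: 18 + 8 = 26
  host 4: 16 + 11 = 27
  host 5: 12 + 6 = 18
This matches the lower bound, so 5 is optimal.

5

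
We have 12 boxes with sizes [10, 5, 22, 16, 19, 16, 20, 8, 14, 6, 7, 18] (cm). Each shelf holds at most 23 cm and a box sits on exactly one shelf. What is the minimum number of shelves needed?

8

Total = 22 + 20 + 19 + 18 + 16 + 16 + 14 + 10 + 8 + 7 + 6 + 5 = 161 cm.
Lower bound: ⌈161/23⌉ = 7 shelves.
A packing using 8 shelves:
  shelf 1: 22 = 22
  shelf 2: 20 = 20
  shelf 3: 19 = 19
  shelf 4: 18 + 5 = 23
  shelf 5: 16 + 7 = 23
  shelf 6: 16 + 6 = 22
  shelf 7: 14 + 8 = 22
  shelf 8: 10 = 10
No arrangement into 7 shelves stays within capacity, so 8 is optimal.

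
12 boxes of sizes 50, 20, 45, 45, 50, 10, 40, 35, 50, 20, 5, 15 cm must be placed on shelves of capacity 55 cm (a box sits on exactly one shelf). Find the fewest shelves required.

Total = 50 + 50 + 50 + 45 + 45 + 40 + 35 + 20 + 20 + 15 + 10 + 5 = 385 cm.
Lower bound: ⌈385/55⌉ = 7 shelves.
A packing using 8 shelves:
  shelf 1: 50 + 5 = 55
  shelf 2: 50 = 50
  shelf 3: 50 = 50
  shelf 4: 45 + 10 = 55
  shelf 5: 45 = 45
  shelf 6: 40 + 15 = 55
  shelf 7: 35 + 20 = 55
  shelf 8: 20 = 20
No arrangement into 7 shelves stays within capacity, so 8 is optimal.

8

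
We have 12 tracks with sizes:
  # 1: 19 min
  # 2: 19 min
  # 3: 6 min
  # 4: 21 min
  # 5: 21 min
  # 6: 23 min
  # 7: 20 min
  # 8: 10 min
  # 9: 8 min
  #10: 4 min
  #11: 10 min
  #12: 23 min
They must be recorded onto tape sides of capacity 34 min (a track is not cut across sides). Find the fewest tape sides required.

Total = 23 + 23 + 21 + 21 + 20 + 19 + 19 + 10 + 10 + 8 + 6 + 4 = 184 min.
Lower bound: ⌈184/34⌉ = 6 tape sides.
Also, 7 tracks each exceed 17 min, and no two of those can share a side, so at least 7 tape sides are needed.
A packing using 7 tape sides:
  side 1: 23 + 10 = 33
  side 2: 23 + 10 = 33
  side 3: 21 + 8 + 4 = 33
  side 4: 21 + 6 = 27
  side 5: 20 = 20
  side 6: 19 = 19
  side 7: 19 = 19
This matches the lower bound, so 7 is optimal.

7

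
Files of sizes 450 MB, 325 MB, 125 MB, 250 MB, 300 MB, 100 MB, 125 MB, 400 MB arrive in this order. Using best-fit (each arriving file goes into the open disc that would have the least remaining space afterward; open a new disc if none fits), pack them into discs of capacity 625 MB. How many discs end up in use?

  450 → disc 1 (new)  [load 450/625]
  325 → disc 2 (new)  [load 325/625]
  125 → disc 1  [load 575/625]
  250 → disc 2  [load 575/625]
  300 → disc 3 (new)  [load 300/625]
  100 → disc 3  [load 400/625]
  125 → disc 3  [load 525/625]
  400 → disc 4 (new)  [load 400/625]
4 discs opened.

4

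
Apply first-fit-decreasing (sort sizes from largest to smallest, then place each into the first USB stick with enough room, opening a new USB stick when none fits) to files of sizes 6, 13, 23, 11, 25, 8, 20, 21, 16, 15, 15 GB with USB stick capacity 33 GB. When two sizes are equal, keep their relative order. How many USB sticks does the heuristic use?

Sorted descending: 25, 23, 21, 20, 16, 15, 15, 13, 11, 8, 6.
  25 → USB stick 1 (new)  [load 25/33]
  23 → USB stick 2 (new)  [load 23/33]
  21 → USB stick 3 (new)  [load 21/33]
  20 → USB stick 4 (new)  [load 20/33]
  16 → USB stick 5 (new)  [load 16/33]
  15 → USB stick 5  [load 31/33]
  15 → USB stick 6 (new)  [load 15/33]
  13 → USB stick 4  [load 33/33]
  11 → USB stick 3  [load 32/33]
  8 → USB stick 1  [load 33/33]
  6 → USB stick 2  [load 29/33]
6 USB sticks opened.

6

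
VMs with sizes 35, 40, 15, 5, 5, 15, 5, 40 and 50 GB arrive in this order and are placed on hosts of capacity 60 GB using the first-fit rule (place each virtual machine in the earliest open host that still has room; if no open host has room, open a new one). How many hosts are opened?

4

  35 → host 1 (new)  [load 35/60]
  40 → host 2 (new)  [load 40/60]
  15 → host 1  [load 50/60]
  5 → host 1  [load 55/60]
  5 → host 1  [load 60/60]
  15 → host 2  [load 55/60]
  5 → host 2  [load 60/60]
  40 → host 3 (new)  [load 40/60]
  50 → host 4 (new)  [load 50/60]
4 hosts opened.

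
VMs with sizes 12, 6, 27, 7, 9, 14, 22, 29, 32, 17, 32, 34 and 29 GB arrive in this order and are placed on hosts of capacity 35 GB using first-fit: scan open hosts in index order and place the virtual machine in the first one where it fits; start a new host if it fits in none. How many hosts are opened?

  12 → host 1 (new)  [load 12/35]
  6 → host 1  [load 18/35]
  27 → host 2 (new)  [load 27/35]
  7 → host 1  [load 25/35]
  9 → host 1  [load 34/35]
  14 → host 3 (new)  [load 14/35]
  22 → host 4 (new)  [load 22/35]
  29 → host 5 (new)  [load 29/35]
  32 → host 6 (new)  [load 32/35]
  17 → host 3  [load 31/35]
  32 → host 7 (new)  [load 32/35]
  34 → host 8 (new)  [load 34/35]
  29 → host 9 (new)  [load 29/35]
9 hosts opened.

9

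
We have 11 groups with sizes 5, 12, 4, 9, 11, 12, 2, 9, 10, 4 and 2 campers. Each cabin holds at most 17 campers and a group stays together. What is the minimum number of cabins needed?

Total = 12 + 12 + 11 + 10 + 9 + 9 + 5 + 4 + 4 + 2 + 2 = 80 campers.
Lower bound: ⌈80/17⌉ = 5 cabins.
Also, 6 groups each exceed 17/2 campers, and no two of those can share a cabin, so at least 6 cabins are needed.
A packing using 6 cabins:
  cabin 1: 12 + 5 = 17
  cabin 2: 12 + 4 = 16
  cabin 3: 11 + 4 + 2 = 17
  cabin 4: 10 + 2 = 12
  cabin 5: 9 = 9
  cabin 6: 9 = 9
This matches the lower bound, so 6 is optimal.

6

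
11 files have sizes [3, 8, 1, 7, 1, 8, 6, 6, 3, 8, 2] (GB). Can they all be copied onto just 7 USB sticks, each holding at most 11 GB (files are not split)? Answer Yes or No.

A valid assignment using 6 USB sticks:
  USB stick 1: 8 + 3 = 11
  USB stick 2: 8 + 3 = 11
  USB stick 3: 8 + 2 + 1 = 11
  USB stick 4: 7 + 1 = 8
  USB stick 5: 6 = 6
  USB stick 6: 6 = 6
That uses only 6 ≤ 7, so 7 USB sticks are enough.

Yes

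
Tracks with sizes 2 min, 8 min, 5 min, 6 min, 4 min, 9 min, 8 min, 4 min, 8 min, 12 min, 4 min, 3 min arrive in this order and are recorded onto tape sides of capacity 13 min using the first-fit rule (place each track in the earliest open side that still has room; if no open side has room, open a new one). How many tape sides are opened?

  2 → side 1 (new)  [load 2/13]
  8 → side 1  [load 10/13]
  5 → side 2 (new)  [load 5/13]
  6 → side 2  [load 11/13]
  4 → side 3 (new)  [load 4/13]
  9 → side 3  [load 13/13]
  8 → side 4 (new)  [load 8/13]
  4 → side 4  [load 12/13]
  8 → side 5 (new)  [load 8/13]
  12 → side 6 (new)  [load 12/13]
  4 → side 5  [load 12/13]
  3 → side 1  [load 13/13]
6 tape sides opened.

6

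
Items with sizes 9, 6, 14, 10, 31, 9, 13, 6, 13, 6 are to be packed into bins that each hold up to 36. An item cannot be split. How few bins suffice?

Total = 31 + 14 + 13 + 13 + 10 + 9 + 9 + 6 + 6 + 6 = 117.
Lower bound: ⌈117/36⌉ = 4 bins.
A packing using 4 bins:
  bin 1: 31 = 31
  bin 2: 14 + 13 + 9 = 36
  bin 3: 13 + 10 + 9 = 32
  bin 4: 6 + 6 + 6 = 18
This matches the lower bound, so 4 is optimal.

4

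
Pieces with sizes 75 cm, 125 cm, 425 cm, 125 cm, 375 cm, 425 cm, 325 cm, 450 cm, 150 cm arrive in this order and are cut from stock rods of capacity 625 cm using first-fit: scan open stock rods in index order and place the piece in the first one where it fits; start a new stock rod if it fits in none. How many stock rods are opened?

5

  75 → stock rod 1 (new)  [load 75/625]
  125 → stock rod 1  [load 200/625]
  425 → stock rod 1  [load 625/625]
  125 → stock rod 2 (new)  [load 125/625]
  375 → stock rod 2  [load 500/625]
  425 → stock rod 3 (new)  [load 425/625]
  325 → stock rod 4 (new)  [load 325/625]
  450 → stock rod 5 (new)  [load 450/625]
  150 → stock rod 3  [load 575/625]
5 stock rods opened.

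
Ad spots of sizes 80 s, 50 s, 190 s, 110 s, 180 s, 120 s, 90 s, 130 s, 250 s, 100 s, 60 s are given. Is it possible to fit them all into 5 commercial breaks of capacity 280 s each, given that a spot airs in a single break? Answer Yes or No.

A valid assignment using 5 commercial breaks:
  break 1: 250 = 250
  break 2: 190 + 90 = 280
  break 3: 180 + 100 = 280
  break 4: 130 + 80 + 60 = 270
  break 5: 120 + 110 + 50 = 280
Every load is within 280 s, so 5 commercial breaks suffice.

Yes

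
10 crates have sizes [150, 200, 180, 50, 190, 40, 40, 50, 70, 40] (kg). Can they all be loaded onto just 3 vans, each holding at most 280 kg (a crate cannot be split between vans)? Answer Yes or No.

No

Total = 1010 kg; ⌈1010/280⌉ = 4.
At least 4 vans are required, but only 3 are allowed.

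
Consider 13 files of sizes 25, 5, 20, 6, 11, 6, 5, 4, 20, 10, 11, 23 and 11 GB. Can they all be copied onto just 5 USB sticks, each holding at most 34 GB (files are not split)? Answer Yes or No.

Yes

A valid assignment using 5 USB sticks:
  USB stick 1: 25 + 6 = 31
  USB stick 2: 23 + 11 = 34
  USB stick 3: 20 + 11 = 31
  USB stick 4: 20 + 11 = 31
  USB stick 5: 10 + 6 + 5 + 5 + 4 = 30
Every load is within 34 GB, so 5 USB sticks suffice.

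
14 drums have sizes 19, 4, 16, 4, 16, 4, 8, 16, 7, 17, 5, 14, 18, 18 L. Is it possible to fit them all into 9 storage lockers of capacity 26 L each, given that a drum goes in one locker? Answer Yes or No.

A valid assignment using 8 storage lockers:
  locker 1: 19 + 7 = 26
  locker 2: 18 + 8 = 26
  locker 3: 18 + 5 = 23
  locker 4: 17 + 4 + 4 = 25
  locker 5: 16 + 4 = 20
  locker 6: 16 = 16
  locker 7: 16 = 16
  locker 8: 14 = 14
That uses only 8 ≤ 9, so 9 storage lockers are enough.

Yes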